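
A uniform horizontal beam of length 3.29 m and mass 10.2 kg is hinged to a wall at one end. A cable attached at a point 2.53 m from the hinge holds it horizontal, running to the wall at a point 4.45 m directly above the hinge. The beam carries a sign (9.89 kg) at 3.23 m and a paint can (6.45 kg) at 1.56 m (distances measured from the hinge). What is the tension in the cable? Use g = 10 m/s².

About the hinge:
Beam weight: 10.2 × 10 = 102 N down at 1.645 m → arm 1.645 m, τ = 102 × 1.645 = 167.8 N·m clockwise.
Sign: 9.89 × 10 = 98.9 N down at 3.23 m → arm 3.23 m, τ = 98.9 × 3.23 = 319.4 N·m clockwise.
Paint can: 6.45 × 10 = 64.5 N down at 1.56 m → arm 1.56 m, τ = 64.5 × 1.56 = 100.6 N·m clockwise.
Total clockwise load moment = 587.8 N·m.
The cable tension T acts at 2.53 m; only its component perpendicular to the beam, T sinθ, produces torque. sinθ = h/√(h²+d²) = 4.45/√(4.45²+2.53²) = 0.8693.
Balancing moments: T × 2.53 × 0.8693 = 587.8, giving T = 587.8 / 2.199 = 267 N.

T ≈ 267 N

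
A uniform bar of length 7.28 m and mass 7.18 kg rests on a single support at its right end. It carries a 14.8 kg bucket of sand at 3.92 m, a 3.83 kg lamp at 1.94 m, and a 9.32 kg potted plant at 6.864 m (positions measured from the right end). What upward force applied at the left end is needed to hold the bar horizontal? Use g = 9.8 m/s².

F ≈ 209 N

About the right end:
Beam weight: 7.18 × 9.8 = 70.36 N down at 3.64 m → arm 3.64 m, τ = 70.36 × 3.64 = 256.1 N·m counterclockwise.
Bucket of sand: 14.8 × 9.8 = 145 N down at 3.92 m → arm 3.92 m, τ = 145 × 3.92 = 568.4 N·m counterclockwise.
Lamp: 3.83 × 9.8 = 37.53 N down at 1.94 m → arm 1.94 m, τ = 37.53 × 1.94 = 72.81 N·m counterclockwise.
Potted plant: 9.32 × 9.8 = 91.34 N down at 6.864 m → arm 6.864 m, τ = 91.34 × 6.864 = 627 N·m counterclockwise.
Net moment of the loads = 1524 N·m counterclockwise.
The upward force F acts at the left end, arm 7.28 m, giving F × 7.28 clockwise.
For rotational equilibrium, F × 7.28 = 1524, so F = 1524 / 7.28 = 209 N.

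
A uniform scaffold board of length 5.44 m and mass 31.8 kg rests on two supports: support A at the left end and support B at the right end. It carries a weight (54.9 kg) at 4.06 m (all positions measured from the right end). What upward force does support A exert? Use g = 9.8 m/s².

About support B:
Beam weight: 31.8 × 9.8 = 311.6 N down at 2.72 m → arm 2.72 m, τ = 311.6 × 2.72 = 847.6 N·m counterclockwise.
Weight: 54.9 × 9.8 = 538 N down at 4.06 m → arm 4.06 m, τ = 538 × 4.06 = 2184 N·m counterclockwise.
Net load moment about support B = 3032 N·m counterclockwise.
Reaction R at support A is upward at 5.44 m, arm 5.44 m → moment R × 5.44 clockwise.
Balancing moments: R × 5.44 = 3032, giving R = 557 N.

R_A ≈ 557 N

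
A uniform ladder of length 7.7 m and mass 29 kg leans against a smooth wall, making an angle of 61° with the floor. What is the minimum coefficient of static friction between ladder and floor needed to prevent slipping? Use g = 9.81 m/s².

About the foot of the ladder:
Ladder weight 29×9.81 = 284.5 N acts at 3.85 m along the ladder; its horizontal arm is 3.85·cos61° = 1.867 m → τ = 531.2 N·m clockwise.
Wall normal N acts horizontally at the top; its moment arm is the height L sinθ = 7.7·sin61° = 6.735 m, counterclockwise.
Balancing moments: N × 6.735 = 531.2, giving N = 78.87 N.
ΣFx = 0 ⇒ f = N_wall = 78.87 N. ΣFy = 0 ⇒ N_floor = 284.5 N.
μ_min = f / N_floor = 78.87 / 284.5 = 0.277.

μ_min ≈ 0.277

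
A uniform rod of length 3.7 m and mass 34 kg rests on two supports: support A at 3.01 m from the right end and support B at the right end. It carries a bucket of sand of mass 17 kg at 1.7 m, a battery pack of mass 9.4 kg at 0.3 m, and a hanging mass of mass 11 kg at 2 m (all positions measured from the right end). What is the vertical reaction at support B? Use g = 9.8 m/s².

R_B ≈ 320 N

Sum moments about support A (its reaction then has zero moment arm).
Beam weight: 34 × 9.8 = 333.2 N down at 1.85 m → arm 1.16 m, τ = 333.2 × 1.16 = 386.5 N·m clockwise.
Bucket of sand: 17 × 9.8 = 166.6 N down at 1.7 m → arm 1.31 m, τ = 166.6 × 1.31 = 218.2 N·m clockwise.
Battery pack: 9.4 × 9.8 = 92.12 N down at 0.3 m → arm 2.71 m, τ = 92.12 × 2.71 = 249.6 N·m clockwise.
Hanging mass: 11 × 9.8 = 107.8 N down at 2 m → arm 1.01 m, τ = 107.8 × 1.01 = 108.9 N·m clockwise.
Net load moment about support A = 963.2 N·m clockwise.
Reaction R at support B is upward at 0 m, arm 3.01 m → moment R × 3.01 counterclockwise.
Στ = 0 ⇒ R × 3.01 = 963.2 ⇒ R = 320 N.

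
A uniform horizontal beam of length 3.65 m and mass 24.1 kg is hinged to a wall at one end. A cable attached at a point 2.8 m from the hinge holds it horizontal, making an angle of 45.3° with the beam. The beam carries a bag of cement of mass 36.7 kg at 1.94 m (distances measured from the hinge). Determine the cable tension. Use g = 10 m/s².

T ≈ 579 N

Choose the hinge as the axis so the unknown hinge reaction has zero arm there.
Beam weight: 24.1 × 10 = 241 N down at 1.825 m → arm 1.825 m, τ = 241 × 1.825 = 439.8 N·m clockwise.
Bag of cement: 36.7 × 10 = 367 N down at 1.94 m → arm 1.94 m, τ = 367 × 1.94 = 712 N·m clockwise.
Total clockwise load moment = 1152 N·m.
The cable tension T acts at 2.8 m; only its component perpendicular to the beam, T sinθ, produces torque. sin 45.3° = 0.7108.
Στ = 0 ⇒ T × 2.8 × 0.7108 = 1152 ⇒ T = 1152 / 1.99 = 579 N.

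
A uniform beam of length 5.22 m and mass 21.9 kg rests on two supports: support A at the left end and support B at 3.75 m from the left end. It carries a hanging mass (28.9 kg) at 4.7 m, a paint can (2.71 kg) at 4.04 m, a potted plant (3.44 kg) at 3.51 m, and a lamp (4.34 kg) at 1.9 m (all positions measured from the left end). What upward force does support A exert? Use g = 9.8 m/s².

R_A ≈ 14.6 N

Take moments about support B.
Beam weight: 21.9 × 9.8 = 214.6 N down at 2.61 m → arm 1.14 m, τ = 214.6 × 1.14 = 244.6 N·m counterclockwise.
Hanging mass: 28.9 × 9.8 = 283.2 N down at 4.7 m → arm 0.95 m, τ = 283.2 × 0.95 = 269 N·m clockwise.
Paint can: 2.71 × 9.8 = 26.56 N down at 4.04 m → arm 0.29 m, τ = 26.56 × 0.29 = 7.702 N·m clockwise.
Potted plant: 3.44 × 9.8 = 33.71 N down at 3.51 m → arm 0.24 m, τ = 33.71 × 0.24 = 8.09 N·m counterclockwise.
Lamp: 4.34 × 9.8 = 42.53 N down at 1.9 m → arm 1.85 m, τ = 42.53 × 1.85 = 78.68 N·m counterclockwise.
Net load moment about support B = 54.67 N·m counterclockwise.
Reaction R at support A is upward at 0 m, arm 3.75 m → moment R × 3.75 clockwise.
Στ = 0 ⇒ R × 3.75 = 54.67 ⇒ R = 14.6 N.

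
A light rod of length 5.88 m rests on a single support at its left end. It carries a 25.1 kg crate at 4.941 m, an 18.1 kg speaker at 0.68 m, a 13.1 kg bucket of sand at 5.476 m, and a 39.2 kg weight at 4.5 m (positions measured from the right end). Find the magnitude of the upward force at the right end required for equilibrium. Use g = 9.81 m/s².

Take moments about the left end.
Crate: 25.1 × 9.81 = 246.2 N down at 4.941 m → arm 0.939 m, τ = 246.2 × 0.939 = 231.2 N·m clockwise.
Speaker: 18.1 × 9.81 = 177.6 N down at 0.68 m → arm 5.2 m, τ = 177.6 × 5.2 = 923.5 N·m clockwise.
Bucket of sand: 13.1 × 9.81 = 128.5 N down at 5.476 m → arm 0.404 m, τ = 128.5 × 0.404 = 51.91 N·m clockwise.
Weight: 39.2 × 9.81 = 384.6 N down at 4.5 m → arm 1.38 m, τ = 384.6 × 1.38 = 530.7 N·m clockwise.
Net moment of the loads = 1737 N·m clockwise.
The upward force F acts at the right end, arm 5.88 m, giving F × 5.88 counterclockwise.
Στ = 0 ⇒ F × 5.88 = 1737 ⇒ F = 1737 / 5.88 = 295 N.

F ≈ 295 N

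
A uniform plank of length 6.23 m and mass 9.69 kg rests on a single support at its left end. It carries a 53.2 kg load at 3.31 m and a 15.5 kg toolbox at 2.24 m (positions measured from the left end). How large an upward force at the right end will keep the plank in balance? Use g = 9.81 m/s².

F ≈ 379 N

About the left end:
Beam weight: 9.69 × 9.81 = 95.06 N down at 3.115 m → arm 3.115 m, τ = 95.06 × 3.115 = 296.1 N·m clockwise.
Load: 53.2 × 9.81 = 521.9 N down at 3.31 m → arm 3.31 m, τ = 521.9 × 3.31 = 1727 N·m clockwise.
Toolbox: 15.5 × 9.81 = 152.1 N down at 2.24 m → arm 2.24 m, τ = 152.1 × 2.24 = 340.7 N·m clockwise.
Net moment of the loads = 2364 N·m clockwise.
The upward force F acts at the right end, arm 6.23 m, giving F × 6.23 counterclockwise.
Setting net torque to zero: F × 6.23 = 2364 → F = 2364 / 6.23 = 379 N.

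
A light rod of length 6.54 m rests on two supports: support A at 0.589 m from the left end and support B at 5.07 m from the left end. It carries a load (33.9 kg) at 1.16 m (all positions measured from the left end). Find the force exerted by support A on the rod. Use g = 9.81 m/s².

R_A ≈ 290 N

Taking torques about support B:
Load: 33.9 × 9.81 = 332.6 N down at 1.16 m → arm 3.91 m, τ = 332.6 × 3.91 = 1300 N·m counterclockwise.
Net load moment about support B = 1300 N·m counterclockwise.
Reaction R at support A is upward at 0.589 m, arm 4.481 m → moment R × 4.481 clockwise.
Setting net torque to zero: R × 4.481 = 1300 → R = 290 N.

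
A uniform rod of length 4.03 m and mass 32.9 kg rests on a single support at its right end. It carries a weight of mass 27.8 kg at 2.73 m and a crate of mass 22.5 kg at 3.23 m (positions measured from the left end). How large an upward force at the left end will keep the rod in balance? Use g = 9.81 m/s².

F ≈ 293 N

About the right end:
Beam weight: 32.9 × 9.81 = 322.7 N down at 2.015 m → arm 2.015 m, τ = 322.7 × 2.015 = 650.2 N·m counterclockwise.
Weight: 27.8 × 9.81 = 272.7 N down at 2.73 m → arm 1.3 m, τ = 272.7 × 1.3 = 354.5 N·m counterclockwise.
Crate: 22.5 × 9.81 = 220.7 N down at 3.23 m → arm 0.8 m, τ = 220.7 × 0.8 = 176.6 N·m counterclockwise.
Net moment of the loads = 1181 N·m counterclockwise.
The upward force F acts at the left end, arm 4.03 m, giving F × 4.03 clockwise.
Balancing moments: F × 4.03 = 1181, giving F = 1181 / 4.03 = 293 N.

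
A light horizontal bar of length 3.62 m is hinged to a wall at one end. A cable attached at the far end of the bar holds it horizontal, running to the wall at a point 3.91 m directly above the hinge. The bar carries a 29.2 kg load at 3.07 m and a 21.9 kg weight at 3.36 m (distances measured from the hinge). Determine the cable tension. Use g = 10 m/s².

Take moments about the hinge.
Load: 29.2 × 10 = 292 N down at 3.07 m → arm 3.07 m, τ = 292 × 3.07 = 896.4 N·m clockwise.
Weight: 21.9 × 10 = 219 N down at 3.36 m → arm 3.36 m, τ = 219 × 3.36 = 735.8 N·m clockwise.
Total clockwise load moment = 1632 N·m.
The cable tension T acts at 3.62 m; only its component perpendicular to the bar, T sinθ, produces torque. sinθ = h/√(h²+d²) = 3.91/√(3.91²+3.62²) = 0.7338.
Setting net torque to zero: T × 3.62 × 0.7338 = 1632 → T = 1632 / 2.656 = 614 N.

T ≈ 614 N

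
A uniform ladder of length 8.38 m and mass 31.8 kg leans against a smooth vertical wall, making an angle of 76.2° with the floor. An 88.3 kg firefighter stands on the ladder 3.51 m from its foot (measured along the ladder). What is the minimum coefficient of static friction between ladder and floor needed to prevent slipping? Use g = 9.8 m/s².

μ_min ≈ 0.108

Choose the foot of the ladder as the axis so the floor normal and friction both act there and drop out.
Ladder weight 31.8×9.8 = 311.6 N acts at 4.19 m along the ladder; its horizontal arm is 4.19·cos76.2° = 0.9995 m → τ = 311.4 N·m clockwise.
Firefighter: 88.3×9.8 = 865.3 N at 3.51 m → arm 0.8373 m → τ = 724.5 N·m clockwise.
Wall normal N acts horizontally at the top; its moment arm is the height L sinθ = 8.38·sin76.2° = 8.138 m, counterclockwise.
For rotational equilibrium, N × 8.138 = 1036, so N = 127.3 N.
ΣFx = 0 ⇒ f = N_wall = 127.3 N. ΣFy = 0 ⇒ N_floor = 1177 N.
μ_min = f / N_floor = 127.3 / 1177 = 0.108.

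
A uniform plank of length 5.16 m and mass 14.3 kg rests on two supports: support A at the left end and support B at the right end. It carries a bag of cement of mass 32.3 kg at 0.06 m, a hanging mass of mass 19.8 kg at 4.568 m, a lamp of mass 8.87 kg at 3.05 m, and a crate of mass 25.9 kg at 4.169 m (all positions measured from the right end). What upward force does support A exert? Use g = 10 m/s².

R_A ≈ 512 N

Take moments about support B.
Beam weight: 14.3 × 10 = 143 N down at 2.58 m → arm 2.58 m, τ = 143 × 2.58 = 368.9 N·m counterclockwise.
Bag of cement: 32.3 × 10 = 323 N down at 0.06 m → arm 0.06 m, τ = 323 × 0.06 = 19.38 N·m counterclockwise.
Hanging mass: 19.8 × 10 = 198 N down at 4.568 m → arm 4.568 m, τ = 198 × 4.568 = 904.5 N·m counterclockwise.
Lamp: 8.87 × 10 = 88.7 N down at 3.05 m → arm 3.05 m, τ = 88.7 × 3.05 = 270.5 N·m counterclockwise.
Crate: 25.9 × 10 = 259 N down at 4.169 m → arm 4.169 m, τ = 259 × 4.169 = 1080 N·m counterclockwise.
Net load moment about support B = 2643 N·m counterclockwise.
Reaction R at support A is upward at 5.16 m, arm 5.16 m → moment R × 5.16 clockwise.
Setting net torque to zero: R × 5.16 = 2643 → R = 512 N.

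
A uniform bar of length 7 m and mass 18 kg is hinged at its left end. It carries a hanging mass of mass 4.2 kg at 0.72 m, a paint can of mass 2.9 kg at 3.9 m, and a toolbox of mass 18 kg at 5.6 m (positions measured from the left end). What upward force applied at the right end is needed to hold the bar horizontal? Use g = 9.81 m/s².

F ≈ 250 N

Take moments about the left end.
Beam weight: 18 × 9.81 = 176.6 N down at 3.5 m → arm 3.5 m, τ = 176.6 × 3.5 = 618.1 N·m clockwise.
Hanging mass: 4.2 × 9.81 = 41.2 N down at 0.72 m → arm 0.72 m, τ = 41.2 × 0.72 = 29.66 N·m clockwise.
Paint can: 2.9 × 9.81 = 28.45 N down at 3.9 m → arm 3.9 m, τ = 28.45 × 3.9 = 111 N·m clockwise.
Toolbox: 18 × 9.81 = 176.6 N down at 5.6 m → arm 5.6 m, τ = 176.6 × 5.6 = 989 N·m clockwise.
Net moment of the loads = 1748 N·m clockwise.
The upward force F acts at the right end, arm 7 m, giving F × 7 counterclockwise.
For rotational equilibrium, F × 7 = 1748, so F = 1748 / 7 = 250 N.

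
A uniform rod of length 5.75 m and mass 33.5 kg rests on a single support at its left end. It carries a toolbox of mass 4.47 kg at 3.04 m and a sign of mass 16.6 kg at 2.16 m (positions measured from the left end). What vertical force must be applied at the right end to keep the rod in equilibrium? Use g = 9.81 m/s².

F ≈ 249 N

Choose the left end as the axis so the unknown pivot reaction has zero arm there.
Beam weight: 33.5 × 9.81 = 328.6 N down at 2.875 m → arm 2.875 m, τ = 328.6 × 2.875 = 944.7 N·m clockwise.
Toolbox: 4.47 × 9.81 = 43.85 N down at 3.04 m → arm 3.04 m, τ = 43.85 × 3.04 = 133.3 N·m clockwise.
Sign: 16.6 × 9.81 = 162.8 N down at 2.16 m → arm 2.16 m, τ = 162.8 × 2.16 = 351.6 N·m clockwise.
Net moment of the loads = 1430 N·m clockwise.
The upward force F acts at the right end, arm 5.75 m, giving F × 5.75 counterclockwise.
Στ = 0 ⇒ F × 5.75 = 1430 ⇒ F = 1430 / 5.75 = 249 N.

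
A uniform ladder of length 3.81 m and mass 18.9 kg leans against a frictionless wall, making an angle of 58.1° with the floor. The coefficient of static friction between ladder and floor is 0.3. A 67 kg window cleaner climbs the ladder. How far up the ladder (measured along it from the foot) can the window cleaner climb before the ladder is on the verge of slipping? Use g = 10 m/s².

d ≈ 1.82 m

Take moments about the foot of the ladder.
Ladder weight 18.9×10 = 189 N acts at 1.905 m along the ladder; its horizontal arm is 1.905·cos58.1° = 1.007 m → τ = 190.3 N·m clockwise.
Window cleaner weight 67×10 = 670 N at distance d → arm d·cos58.1° → τ = 670·d·0.5284 clockwise.
Wall normal N at the top has arm L sinθ = 3.235 m counterclockwise, so Στ = 0 gives N·3.235 = 190.3 + 354·d.
ΣFy = 0 ⇒ N_floor = 859 N, so the maximum friction is μ_s·N_floor = 0.3×859 = 257.7 N. ΣFx = 0 ⇒ N_wall = f, so at the slipping point N = 257.7 N.
Substituting: 257.7×3.235 = 190.3 + 354·d ⇒ d = (833.7 − 190.3) / 354 = 1.82 m.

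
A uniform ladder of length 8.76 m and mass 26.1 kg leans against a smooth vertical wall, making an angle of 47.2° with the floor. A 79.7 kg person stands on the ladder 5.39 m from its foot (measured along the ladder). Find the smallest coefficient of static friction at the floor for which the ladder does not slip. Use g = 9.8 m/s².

μ_min ≈ 0.543

Sum moments about the foot of the ladder (the floor normal and friction both act there and drop out).
Ladder weight 26.1×9.8 = 255.8 N acts at 4.38 m along the ladder; its horizontal arm is 4.38·cos47.2° = 2.976 m → τ = 761.3 N·m clockwise.
Person: 79.7×9.8 = 781.1 N at 5.39 m → arm 3.662 m → τ = 2860 N·m clockwise.
Wall normal N acts horizontally at the top; its moment arm is the height L sinθ = 8.76·sin47.2° = 6.427 m, counterclockwise.
For rotational equilibrium, N × 6.427 = 3621, so N = 563.4 N.
ΣFx = 0 ⇒ f = N_wall = 563.4 N. ΣFy = 0 ⇒ N_floor = 1037 N.
μ_min = f / N_floor = 563.4 / 1037 = 0.543.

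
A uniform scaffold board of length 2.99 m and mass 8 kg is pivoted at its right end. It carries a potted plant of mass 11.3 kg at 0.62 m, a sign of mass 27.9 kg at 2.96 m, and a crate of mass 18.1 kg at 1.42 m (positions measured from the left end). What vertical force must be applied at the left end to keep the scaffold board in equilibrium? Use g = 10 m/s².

F ≈ 227 N

About the right end:
Beam weight: 8 × 10 = 80 N down at 1.495 m → arm 1.495 m, τ = 80 × 1.495 = 119.6 N·m counterclockwise.
Potted plant: 11.3 × 10 = 113 N down at 0.62 m → arm 2.37 m, τ = 113 × 2.37 = 267.8 N·m counterclockwise.
Sign: 27.9 × 10 = 279 N down at 2.96 m → arm 0.03 m, τ = 279 × 0.03 = 8.37 N·m counterclockwise.
Crate: 18.1 × 10 = 181 N down at 1.42 m → arm 1.57 m, τ = 181 × 1.57 = 284.2 N·m counterclockwise.
Net moment of the loads = 680 N·m counterclockwise.
The upward force F acts at the left end, arm 2.99 m, giving F × 2.99 clockwise.
Στ = 0 ⇒ F × 2.99 = 680 ⇒ F = 680 / 2.99 = 227 N.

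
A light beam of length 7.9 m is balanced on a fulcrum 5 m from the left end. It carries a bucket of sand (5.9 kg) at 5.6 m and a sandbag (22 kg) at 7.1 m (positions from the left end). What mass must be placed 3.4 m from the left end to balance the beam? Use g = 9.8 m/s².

Choose the fulcrum (at 5 m from the left end) as the axis so the support reaction has zero arm there.
Bucket of sand: 5.9 × 9.8 = 57.82 N down at 5.6 m → arm 0.6 m, τ = 57.82 × 0.6 = 34.69 N·m clockwise.
Sandbag: 22 × 9.8 = 215.6 N down at 7.1 m → arm 2.1 m, τ = 215.6 × 2.1 = 452.8 N·m clockwise.
Net moment of known loads = 487.5 N·m clockwise.
An unknown mass m at 3.4 m has arm 1.6 m; its moment is m·g·1.6 counterclockwise.
Setting net torque to zero: m × 9.8 × 1.6 = 487.5 → m = 487.5 / (9.8 × 1.6) = 31.1 kg.

m ≈ 31.1 kg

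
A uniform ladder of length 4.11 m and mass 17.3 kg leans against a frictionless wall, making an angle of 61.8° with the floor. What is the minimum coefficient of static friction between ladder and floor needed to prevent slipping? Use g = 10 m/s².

Taking torques about the foot of the ladder:
Ladder weight 17.3×10 = 173 N acts at 2.055 m along the ladder; its horizontal arm is 2.055·cos61.8° = 0.9711 m → τ = 168 N·m clockwise.
Wall normal N acts horizontally at the top; its moment arm is the height L sinθ = 4.11·sin61.8° = 3.622 m, counterclockwise.
Setting net torque to zero: N × 3.622 = 168 → N = 46.38 N.
ΣFx = 0 ⇒ f = N_wall = 46.38 N. ΣFy = 0 ⇒ N_floor = 173 N.
μ_min = f / N_floor = 46.38 / 173 = 0.268.

μ_min ≈ 0.268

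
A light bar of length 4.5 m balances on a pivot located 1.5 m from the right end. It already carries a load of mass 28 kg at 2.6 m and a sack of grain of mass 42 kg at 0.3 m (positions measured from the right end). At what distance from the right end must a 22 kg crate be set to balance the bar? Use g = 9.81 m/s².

x ≈ 2.39 m from the right end

About the pivot (at 1.5 m from the right end):
Load: 28 × 9.81 = 274.7 N down at 2.6 m → arm 1.1 m, τ = 274.7 × 1.1 = 302.2 N·m counterclockwise.
Sack of grain: 42 × 9.81 = 412 N down at 0.3 m → arm 1.2 m, τ = 412 × 1.2 = 494.4 N·m clockwise.
Net moment of existing loads = 192.2 N·m clockwise.
The crate weighs 22 × 9.81 = 215.8 N and must supply an equal counterclockwise moment, so its lever arm about the pivot is 192.2 / 215.8 = 0.891 m.
That puts it at 1.5 + 0.891 = 2.39 m from the right end.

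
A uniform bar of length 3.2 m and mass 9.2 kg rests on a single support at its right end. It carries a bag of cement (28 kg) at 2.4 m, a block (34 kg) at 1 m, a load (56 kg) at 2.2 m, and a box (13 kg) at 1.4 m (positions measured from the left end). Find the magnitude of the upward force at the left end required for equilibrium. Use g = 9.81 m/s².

F ≈ 587 N

Sum moments about the right end (the unknown pivot reaction has zero arm there).
Beam weight: 9.2 × 9.81 = 90.25 N down at 1.6 m → arm 1.6 m, τ = 90.25 × 1.6 = 144.4 N·m counterclockwise.
Bag of cement: 28 × 9.81 = 274.7 N down at 2.4 m → arm 0.8 m, τ = 274.7 × 0.8 = 219.8 N·m counterclockwise.
Block: 34 × 9.81 = 333.5 N down at 1 m → arm 2.2 m, τ = 333.5 × 2.2 = 733.7 N·m counterclockwise.
Load: 56 × 9.81 = 549.4 N down at 2.2 m → arm 1 m, τ = 549.4 × 1 = 549.4 N·m counterclockwise.
Box: 13 × 9.81 = 127.5 N down at 1.4 m → arm 1.8 m, τ = 127.5 × 1.8 = 229.5 N·m counterclockwise.
Net moment of the loads = 1877 N·m counterclockwise.
The upward force F acts at the left end, arm 3.2 m, giving F × 3.2 clockwise.
Balancing moments: F × 3.2 = 1877, giving F = 1877 / 3.2 = 587 N.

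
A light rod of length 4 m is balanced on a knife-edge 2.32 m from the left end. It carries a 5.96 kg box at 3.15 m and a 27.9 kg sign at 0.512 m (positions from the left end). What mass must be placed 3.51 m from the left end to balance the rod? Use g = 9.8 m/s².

m ≈ 38.2 kg

Sum moments about the knife-edge (at 2.32 m from the left end) (the support reaction has zero arm there).
Box: 5.96 × 9.8 = 58.41 N down at 3.15 m → arm 0.83 m, τ = 58.41 × 0.83 = 48.48 N·m clockwise.
Sign: 27.9 × 9.8 = 273.4 N down at 0.512 m → arm 1.808 m, τ = 273.4 × 1.808 = 494.3 N·m counterclockwise.
Net moment of known loads = 445.8 N·m counterclockwise.
An unknown mass m at 3.51 m has arm 1.19 m; its moment is m·g·1.19 clockwise.
Στ = 0 ⇒ m × 9.8 × 1.19 = 445.8 ⇒ m = 445.8 / (9.8 × 1.19) = 38.2 kg.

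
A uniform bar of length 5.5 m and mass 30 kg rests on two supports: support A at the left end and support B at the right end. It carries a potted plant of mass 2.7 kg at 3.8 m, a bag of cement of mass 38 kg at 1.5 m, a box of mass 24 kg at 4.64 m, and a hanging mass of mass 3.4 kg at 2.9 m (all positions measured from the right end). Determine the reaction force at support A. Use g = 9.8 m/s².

R_A ≈ 483 N

Taking torques about support B:
Beam weight: 30 × 9.8 = 294 N down at 2.75 m → arm 2.75 m, τ = 294 × 2.75 = 808.5 N·m counterclockwise.
Potted plant: 2.7 × 9.8 = 26.46 N down at 3.8 m → arm 3.8 m, τ = 26.46 × 3.8 = 100.5 N·m counterclockwise.
Bag of cement: 38 × 9.8 = 372.4 N down at 1.5 m → arm 1.5 m, τ = 372.4 × 1.5 = 558.6 N·m counterclockwise.
Box: 24 × 9.8 = 235.2 N down at 4.64 m → arm 4.64 m, τ = 235.2 × 4.64 = 1091 N·m counterclockwise.
Hanging mass: 3.4 × 9.8 = 33.32 N down at 2.9 m → arm 2.9 m, τ = 33.32 × 2.9 = 96.63 N·m counterclockwise.
Net load moment about support B = 2655 N·m counterclockwise.
Reaction R at support A is upward at 5.5 m, arm 5.5 m → moment R × 5.5 clockwise.
Balancing moments: R × 5.5 = 2655, giving R = 483 N.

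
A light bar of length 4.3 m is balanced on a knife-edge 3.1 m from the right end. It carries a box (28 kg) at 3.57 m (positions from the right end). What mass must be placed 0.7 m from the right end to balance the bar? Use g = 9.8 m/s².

m ≈ 5.48 kg

Take moments about the knife-edge (at 3.1 m from the right end).
Box: 28 × 9.8 = 274.4 N down at 3.57 m → arm 0.47 m, τ = 274.4 × 0.47 = 129 N·m counterclockwise.
Net moment of known loads = 129 N·m counterclockwise.
An unknown mass m at 0.7 m has arm 2.4 m; its moment is m·g·2.4 clockwise.
Balancing moments: m × 9.8 × 2.4 = 129, giving m = 129 / (9.8 × 2.4) = 5.48 kg.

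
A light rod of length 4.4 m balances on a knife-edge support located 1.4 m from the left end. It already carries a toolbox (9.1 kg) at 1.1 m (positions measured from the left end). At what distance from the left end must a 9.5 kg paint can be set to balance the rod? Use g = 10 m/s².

Choose the knife-edge support (at 1.4 m from the left end) as the axis so the support reaction has zero arm there.
Toolbox: 9.1 × 10 = 91 N down at 1.1 m → arm 0.3 m, τ = 91 × 0.3 = 27.3 N·m counterclockwise.
Net moment of existing loads = 27.3 N·m counterclockwise.
The paint can weighs 9.5 × 10 = 95 N and must supply an equal clockwise moment, so its lever arm about the knife-edge support is 27.3 / 95 = 0.287 m.
That puts it at 1.4 + 0.287 = 1.69 m from the left end.

x ≈ 1.69 m from the left end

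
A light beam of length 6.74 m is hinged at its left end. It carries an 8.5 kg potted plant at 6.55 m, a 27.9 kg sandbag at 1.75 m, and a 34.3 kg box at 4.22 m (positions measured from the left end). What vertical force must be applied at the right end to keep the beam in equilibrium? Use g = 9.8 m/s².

F ≈ 362 N

Taking torques about the left end:
Potted plant: 8.5 × 9.8 = 83.3 N down at 6.55 m → arm 6.55 m, τ = 83.3 × 6.55 = 545.6 N·m clockwise.
Sandbag: 27.9 × 9.8 = 273.4 N down at 1.75 m → arm 1.75 m, τ = 273.4 × 1.75 = 478.4 N·m clockwise.
Box: 34.3 × 9.8 = 336.1 N down at 4.22 m → arm 4.22 m, τ = 336.1 × 4.22 = 1418 N·m clockwise.
Net moment of the loads = 2442 N·m clockwise.
The upward force F acts at the right end, arm 6.74 m, giving F × 6.74 counterclockwise.
Setting net torque to zero: F × 6.74 = 2442 → F = 2442 / 6.74 = 362 N.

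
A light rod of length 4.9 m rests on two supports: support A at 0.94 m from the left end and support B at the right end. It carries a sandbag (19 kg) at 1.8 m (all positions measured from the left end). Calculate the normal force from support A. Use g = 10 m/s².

Choose support B as the axis so its reaction then has zero moment arm.
Sandbag: 19 × 10 = 190 N down at 1.8 m → arm 3.1 m, τ = 190 × 3.1 = 589 N·m counterclockwise.
Net load moment about support B = 589 N·m counterclockwise.
Reaction R at support A is upward at 0.94 m, arm 3.96 m → moment R × 3.96 clockwise.
Στ = 0 ⇒ R × 3.96 = 589 ⇒ R = 149 N.

R_A ≈ 149 N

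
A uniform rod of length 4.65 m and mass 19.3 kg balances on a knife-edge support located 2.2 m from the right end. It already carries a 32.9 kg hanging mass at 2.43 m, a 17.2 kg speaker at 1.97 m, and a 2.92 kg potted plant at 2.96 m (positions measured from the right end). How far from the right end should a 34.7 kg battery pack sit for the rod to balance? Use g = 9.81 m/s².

Choose the knife-edge support (at 2.2 m from the right end) as the axis so the support reaction has zero arm there.
Beam weight: 19.3 × 9.81 = 189.3 N down at 2.325 m → arm 0.125 m, τ = 189.3 × 0.125 = 23.66 N·m counterclockwise.
Hanging mass: 32.9 × 9.81 = 322.7 N down at 2.43 m → arm 0.23 m, τ = 322.7 × 0.23 = 74.22 N·m counterclockwise.
Speaker: 17.2 × 9.81 = 168.7 N down at 1.97 m → arm 0.23 m, τ = 168.7 × 0.23 = 38.8 N·m clockwise.
Potted plant: 2.92 × 9.81 = 28.65 N down at 2.96 m → arm 0.76 m, τ = 28.65 × 0.76 = 21.77 N·m counterclockwise.
Net moment of existing loads = 80.85 N·m counterclockwise.
The battery pack weighs 34.7 × 9.81 = 340.4 N and must supply an equal clockwise moment, so its lever arm about the knife-edge support is 80.85 / 340.4 = 0.238 m.
That puts it at 2.2 − 0.238 = 1.96 m from the right end.

x ≈ 1.96 m from the right end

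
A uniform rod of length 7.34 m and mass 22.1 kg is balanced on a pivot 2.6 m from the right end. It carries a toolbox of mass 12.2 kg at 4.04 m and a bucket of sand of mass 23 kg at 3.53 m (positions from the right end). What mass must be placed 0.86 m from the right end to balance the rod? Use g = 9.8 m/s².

m ≈ 36 kg

Choose the pivot (at 2.6 m from the right end) as the axis so the support reaction has zero arm there.
Beam weight: 22.1 × 9.8 = 216.6 N down at 3.67 m → arm 1.07 m, τ = 216.6 × 1.07 = 231.8 N·m counterclockwise.
Toolbox: 12.2 × 9.8 = 119.6 N down at 4.04 m → arm 1.44 m, τ = 119.6 × 1.44 = 172.2 N·m counterclockwise.
Bucket of sand: 23 × 9.8 = 225.4 N down at 3.53 m → arm 0.93 m, τ = 225.4 × 0.93 = 209.6 N·m counterclockwise.
Net moment of known loads = 613.6 N·m counterclockwise.
An unknown mass m at 0.86 m has arm 1.74 m; its moment is m·g·1.74 clockwise.
For rotational equilibrium, m × 9.8 × 1.74 = 613.6, so m = 613.6 / (9.8 × 1.74) = 36 kg.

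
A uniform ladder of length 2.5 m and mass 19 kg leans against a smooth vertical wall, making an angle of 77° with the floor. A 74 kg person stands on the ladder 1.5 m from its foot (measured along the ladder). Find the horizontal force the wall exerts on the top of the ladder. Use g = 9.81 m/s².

N_wall ≈ 122 N

Take moments about the foot of the ladder.
Ladder weight 19×9.81 = 186.4 N acts at 1.25 m along the ladder; its horizontal arm is 1.25·cos77° = 0.2812 m → τ = 52.42 N·m clockwise.
Person: 74×9.81 = 725.9 N at 1.5 m → arm 0.3374 m → τ = 244.9 N·m clockwise.
Wall normal N acts horizontally at the top; its moment arm is the height L sinθ = 2.5·sin77° = 2.436 m, counterclockwise.
Setting net torque to zero: N × 2.436 = 297.3 → N = 122 N.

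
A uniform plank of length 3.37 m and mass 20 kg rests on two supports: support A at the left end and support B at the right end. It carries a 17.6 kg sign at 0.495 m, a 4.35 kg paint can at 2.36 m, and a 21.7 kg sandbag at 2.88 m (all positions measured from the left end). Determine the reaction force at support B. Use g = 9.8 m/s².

Take moments about support A.
Beam weight: 20 × 9.8 = 196 N down at 1.685 m → arm 1.685 m, τ = 196 × 1.685 = 330.3 N·m clockwise.
Sign: 17.6 × 9.8 = 172.5 N down at 0.495 m → arm 0.495 m, τ = 172.5 × 0.495 = 85.39 N·m clockwise.
Paint can: 4.35 × 9.8 = 42.63 N down at 2.36 m → arm 2.36 m, τ = 42.63 × 2.36 = 100.6 N·m clockwise.
Sandbag: 21.7 × 9.8 = 212.7 N down at 2.88 m → arm 2.88 m, τ = 212.7 × 2.88 = 612.6 N·m clockwise.
Net load moment about support A = 1129 N·m clockwise.
Reaction R at support B is upward at 3.37 m, arm 3.37 m → moment R × 3.37 counterclockwise.
Setting net torque to zero: R × 3.37 = 1129 → R = 335 N.

R_B ≈ 335 N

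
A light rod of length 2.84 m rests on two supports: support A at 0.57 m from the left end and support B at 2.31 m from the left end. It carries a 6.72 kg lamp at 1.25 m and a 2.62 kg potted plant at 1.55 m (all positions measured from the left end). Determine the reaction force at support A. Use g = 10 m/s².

Take moments about support B.
Lamp: 6.72 × 10 = 67.2 N down at 1.25 m → arm 1.06 m, τ = 67.2 × 1.06 = 71.23 N·m counterclockwise.
Potted plant: 2.62 × 10 = 26.2 N down at 1.55 m → arm 0.76 m, τ = 26.2 × 0.76 = 19.91 N·m counterclockwise.
Net load moment about support B = 91.14 N·m counterclockwise.
Reaction R at support A is upward at 0.57 m, arm 1.74 m → moment R × 1.74 clockwise.
Balancing moments: R × 1.74 = 91.14, giving R = 52.4 N.

R_A ≈ 52.4 N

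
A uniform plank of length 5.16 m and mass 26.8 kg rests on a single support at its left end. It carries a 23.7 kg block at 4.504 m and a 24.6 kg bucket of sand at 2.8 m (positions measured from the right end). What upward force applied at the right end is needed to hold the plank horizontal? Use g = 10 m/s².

About the left end:
Beam weight: 26.8 × 10 = 268 N down at 2.58 m → arm 2.58 m, τ = 268 × 2.58 = 691.4 N·m clockwise.
Block: 23.7 × 10 = 237 N down at 4.504 m → arm 0.656 m, τ = 237 × 0.656 = 155.5 N·m clockwise.
Bucket of sand: 24.6 × 10 = 246 N down at 2.8 m → arm 2.36 m, τ = 246 × 2.36 = 580.6 N·m clockwise.
Net moment of the loads = 1428 N·m clockwise.
The upward force F acts at the right end, arm 5.16 m, giving F × 5.16 counterclockwise.
For rotational equilibrium, F × 5.16 = 1428, so F = 1428 / 5.16 = 277 N.

F ≈ 277 N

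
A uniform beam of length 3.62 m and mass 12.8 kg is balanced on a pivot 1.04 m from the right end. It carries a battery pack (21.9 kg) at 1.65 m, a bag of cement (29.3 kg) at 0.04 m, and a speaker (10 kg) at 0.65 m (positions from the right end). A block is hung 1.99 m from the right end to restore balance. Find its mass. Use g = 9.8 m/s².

Taking torques about the pivot (at 1.04 m from the right end):
Beam weight: 12.8 × 9.8 = 125.4 N down at 1.81 m → arm 0.77 m, τ = 125.4 × 0.77 = 96.56 N·m counterclockwise.
Battery pack: 21.9 × 9.8 = 214.6 N down at 1.65 m → arm 0.61 m, τ = 214.6 × 0.61 = 130.9 N·m counterclockwise.
Bag of cement: 29.3 × 9.8 = 287.1 N down at 0.04 m → arm 1 m, τ = 287.1 × 1 = 287.1 N·m clockwise.
Speaker: 10 × 9.8 = 98 N down at 0.65 m → arm 0.39 m, τ = 98 × 0.39 = 38.22 N·m clockwise.
Net moment of known loads = 97.86 N·m clockwise.
An unknown mass m at 1.99 m has arm 0.95 m; its moment is m·g·0.95 counterclockwise.
Setting net torque to zero: m × 9.8 × 0.95 = 97.86 → m = 97.86 / (9.8 × 0.95) = 10.5 kg.

m ≈ 10.5 kg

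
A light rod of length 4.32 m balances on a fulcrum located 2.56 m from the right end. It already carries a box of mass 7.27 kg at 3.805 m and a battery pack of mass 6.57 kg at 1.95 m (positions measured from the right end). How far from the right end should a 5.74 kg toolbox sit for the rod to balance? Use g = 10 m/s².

x ≈ 1.68 m from the right end

Take moments about the fulcrum (at 2.56 m from the right end).
Box: 7.27 × 10 = 72.7 N down at 3.805 m → arm 1.245 m, τ = 72.7 × 1.245 = 90.51 N·m counterclockwise.
Battery pack: 6.57 × 10 = 65.7 N down at 1.95 m → arm 0.61 m, τ = 65.7 × 0.61 = 40.08 N·m clockwise.
Net moment of existing loads = 50.43 N·m counterclockwise.
The toolbox weighs 5.74 × 10 = 57.4 N and must supply an equal clockwise moment, so its lever arm about the fulcrum is 50.43 / 57.4 = 0.879 m.
That puts it at 2.56 − 0.879 = 1.68 m from the right end.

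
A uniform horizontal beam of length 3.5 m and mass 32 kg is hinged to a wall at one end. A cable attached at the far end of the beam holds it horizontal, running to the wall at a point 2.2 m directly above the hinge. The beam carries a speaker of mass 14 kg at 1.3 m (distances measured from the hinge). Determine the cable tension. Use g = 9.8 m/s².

T ≈ 390 N

Sum moments about the hinge (the unknown hinge reaction has zero arm there).
Beam weight: 32 × 9.8 = 313.6 N down at 1.75 m → arm 1.75 m, τ = 313.6 × 1.75 = 548.8 N·m clockwise.
Speaker: 14 × 9.8 = 137.2 N down at 1.3 m → arm 1.3 m, τ = 137.2 × 1.3 = 178.4 N·m clockwise.
Total clockwise load moment = 727.2 N·m.
The cable tension T acts at 3.5 m; only its component perpendicular to the beam, T sinθ, produces torque. sinθ = h/√(h²+d²) = 2.2/√(2.2²+3.5²) = 0.5322.
Balancing moments: T × 3.5 × 0.5322 = 727.2, giving T = 727.2 / 1.863 = 390 N.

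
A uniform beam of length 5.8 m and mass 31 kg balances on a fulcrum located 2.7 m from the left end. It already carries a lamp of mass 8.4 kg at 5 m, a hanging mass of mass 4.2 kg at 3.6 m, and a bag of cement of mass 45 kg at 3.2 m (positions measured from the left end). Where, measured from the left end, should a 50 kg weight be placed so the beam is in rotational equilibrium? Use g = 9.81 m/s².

Take moments about the fulcrum (at 2.7 m from the left end).
Beam weight: 31 × 9.81 = 304.1 N down at 2.9 m → arm 0.2 m, τ = 304.1 × 0.2 = 60.82 N·m clockwise.
Lamp: 8.4 × 9.81 = 82.4 N down at 5 m → arm 2.3 m, τ = 82.4 × 2.3 = 189.5 N·m clockwise.
Hanging mass: 4.2 × 9.81 = 41.2 N down at 3.6 m → arm 0.9 m, τ = 41.2 × 0.9 = 37.08 N·m clockwise.
Bag of cement: 45 × 9.81 = 441.5 N down at 3.2 m → arm 0.5 m, τ = 441.5 × 0.5 = 220.8 N·m clockwise.
Net moment of existing loads = 508.2 N·m clockwise.
The weight weighs 50 × 9.81 = 490.5 N and must supply an equal counterclockwise moment, so its lever arm about the fulcrum is 508.2 / 490.5 = 1.04 m.
That puts it at 2.7 − 1.04 = 1.66 m from the left end.

x ≈ 1.66 m from the left end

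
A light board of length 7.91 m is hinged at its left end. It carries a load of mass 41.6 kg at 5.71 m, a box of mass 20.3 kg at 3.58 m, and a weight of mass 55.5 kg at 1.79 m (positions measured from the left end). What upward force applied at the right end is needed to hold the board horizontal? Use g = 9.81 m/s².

Sum moments about the left end (the unknown pivot reaction has zero arm there).
Load: 41.6 × 9.81 = 408.1 N down at 5.71 m → arm 5.71 m, τ = 408.1 × 5.71 = 2330 N·m clockwise.
Box: 20.3 × 9.81 = 199.1 N down at 3.58 m → arm 3.58 m, τ = 199.1 × 3.58 = 712.8 N·m clockwise.
Weight: 55.5 × 9.81 = 544.5 N down at 1.79 m → arm 1.79 m, τ = 544.5 × 1.79 = 974.7 N·m clockwise.
Net moment of the loads = 4018 N·m clockwise.
The upward force F acts at the right end, arm 7.91 m, giving F × 7.91 counterclockwise.
Setting net torque to zero: F × 7.91 = 4018 → F = 4018 / 7.91 = 508 N.

F ≈ 508 N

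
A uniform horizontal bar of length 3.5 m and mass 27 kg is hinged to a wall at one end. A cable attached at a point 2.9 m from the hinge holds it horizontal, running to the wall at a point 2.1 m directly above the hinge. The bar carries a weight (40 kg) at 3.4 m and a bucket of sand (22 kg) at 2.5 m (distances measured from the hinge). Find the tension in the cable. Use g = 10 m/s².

T ≈ 1400 N

Take moments about the hinge.
Beam weight: 27 × 10 = 270 N down at 1.75 m → arm 1.75 m, τ = 270 × 1.75 = 472.5 N·m clockwise.
Weight: 40 × 10 = 400 N down at 3.4 m → arm 3.4 m, τ = 400 × 3.4 = 1360 N·m clockwise.
Bucket of sand: 22 × 10 = 220 N down at 2.5 m → arm 2.5 m, τ = 220 × 2.5 = 550 N·m clockwise.
Total clockwise load moment = 2382 N·m.
The cable tension T acts at 2.9 m; only its component perpendicular to the bar, T sinθ, produces torque. sinθ = h/√(h²+d²) = 2.1/√(2.1²+2.9²) = 0.5865.
For rotational equilibrium, T × 2.9 × 0.5865 = 2382, so T = 2382 / 1.701 = 1400 N.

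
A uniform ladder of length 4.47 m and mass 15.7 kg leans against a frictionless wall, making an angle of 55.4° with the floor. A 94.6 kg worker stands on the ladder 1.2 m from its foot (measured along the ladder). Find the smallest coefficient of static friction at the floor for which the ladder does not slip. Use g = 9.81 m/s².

μ_min ≈ 0.208

Sum moments about the foot of the ladder (the floor normal and friction both act there and drop out).
Ladder weight 15.7×9.81 = 154 N acts at 2.235 m along the ladder; its horizontal arm is 2.235·cos55.4° = 1.269 m → τ = 195.4 N·m clockwise.
Worker: 94.6×9.81 = 928 N at 1.2 m → arm 0.6814 m → τ = 632.3 N·m clockwise.
Wall normal N acts horizontally at the top; its moment arm is the height L sinθ = 4.47·sin55.4° = 3.679 m, counterclockwise.
Setting net torque to zero: N × 3.679 = 827.7 → N = 225 N.
ΣFx = 0 ⇒ f = N_wall = 225 N. ΣFy = 0 ⇒ N_floor = 1082 N.
μ_min = f / N_floor = 225 / 1082 = 0.208.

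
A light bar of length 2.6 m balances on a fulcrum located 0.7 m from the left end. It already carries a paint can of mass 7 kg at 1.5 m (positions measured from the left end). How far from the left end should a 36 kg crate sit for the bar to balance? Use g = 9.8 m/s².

x ≈ 0.544 m from the left end

Take moments about the fulcrum (at 0.7 m from the left end).
Paint can: 7 × 9.8 = 68.6 N down at 1.5 m → arm 0.8 m, τ = 68.6 × 0.8 = 54.88 N·m clockwise.
Net moment of existing loads = 54.88 N·m clockwise.
The crate weighs 36 × 9.8 = 352.8 N and must supply an equal counterclockwise moment, so its lever arm about the fulcrum is 54.88 / 352.8 = 0.156 m.
That puts it at 0.7 − 0.156 = 0.544 m from the left end.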